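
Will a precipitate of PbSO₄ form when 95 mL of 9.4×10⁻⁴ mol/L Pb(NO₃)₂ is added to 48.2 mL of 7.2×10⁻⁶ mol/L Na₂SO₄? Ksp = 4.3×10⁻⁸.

No

Total volume after mixing = 95 + 48.2 = 143.2 mL.
[Pb²⁺] = (9.4×10⁻⁴)(95)/143.2 = 6.2×10⁻⁴ mol/L
[SO₄²⁻] = (7.2×10⁻⁶)(48.2)/143.2 = 2.4×10⁻⁶ mol/L
Q = [Pb²⁺][SO₄²⁻] = 1.5×10⁻⁹
Since Q (1.5×10⁻⁹) is less than Ksp (4.3×10⁻⁸), no PbSO₄ precipitates.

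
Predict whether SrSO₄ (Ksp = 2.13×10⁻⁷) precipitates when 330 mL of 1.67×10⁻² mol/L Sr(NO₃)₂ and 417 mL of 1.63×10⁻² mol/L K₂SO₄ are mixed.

Yes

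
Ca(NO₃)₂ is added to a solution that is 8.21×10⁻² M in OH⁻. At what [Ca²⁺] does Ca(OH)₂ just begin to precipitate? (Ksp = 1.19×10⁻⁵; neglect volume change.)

1.77×10⁻³ M

The threshold for precipitation is Q = Ksp.
Ca(OH)₂(s) ⇌ Ca²⁺(aq) + 2 OH⁻(aq)
Ksp = [Ca²⁺][OH⁻]^2 = [Ca²⁺](8.21×10⁻²)^2
[Ca²⁺] = 1.19×10⁻⁵ / (8.21×10⁻²)^2 = 1.77×10⁻³
[Ca²⁺] = 1.77×10⁻³ M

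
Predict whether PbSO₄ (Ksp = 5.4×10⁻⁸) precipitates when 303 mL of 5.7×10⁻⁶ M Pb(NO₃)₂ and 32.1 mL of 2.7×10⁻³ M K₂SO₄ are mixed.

No

After mixing, V = 303 mL + 32.1 mL = 335.1 mL.
[Pb²⁺] = (5.7×10⁻⁶)(303)/335.1 = 5.2×10⁻⁶ M
[SO₄²⁻] = (2.7×10⁻³)(32.1)/335.1 = 2.6×10⁻⁴ M
Q = [Pb²⁺][SO₄²⁻] = 1.3×10⁻⁹
Q < Ksp (1.3×10⁻⁹ vs 5.4×10⁻⁸); the solution remains unsaturated and no precipitate forms.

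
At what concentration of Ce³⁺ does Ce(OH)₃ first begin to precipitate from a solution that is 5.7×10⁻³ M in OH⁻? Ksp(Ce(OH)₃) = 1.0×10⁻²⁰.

5.4×10⁻¹⁴ M

Each salt precipitates once Q = Ksp for that salt.
Ce(OH)₃(s) ⇌ Ce³⁺(aq) + 3 OH⁻(aq)
Ksp = [Ce³⁺][OH⁻]^3 = [Ce³⁺](5.7×10⁻³)^3
[Ce³⁺] = 1.0×10⁻²⁰ / (5.7×10⁻³)^3 = 5.4×10⁻¹⁴
[Ce³⁺] = 5.4×10⁻¹⁴ M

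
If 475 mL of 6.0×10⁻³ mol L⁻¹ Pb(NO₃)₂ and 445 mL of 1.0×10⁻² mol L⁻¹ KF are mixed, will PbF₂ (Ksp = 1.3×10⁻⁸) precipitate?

Yes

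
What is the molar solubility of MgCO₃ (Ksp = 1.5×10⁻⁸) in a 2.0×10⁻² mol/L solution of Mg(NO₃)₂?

MgCO₃(s) ⇌ Mg²⁺(aq) + CO₃²⁻(aq)
The solution already contains Mg²⁺ at 2.0×10⁻² mol/L. Let s be the molar solubility of MgCO₃.
[Mg²⁺] ≈ 2.0×10⁻² mol/L (common ion dominates); [CO₃²⁻] = s.
Ksp = [Mg²⁺][CO₃²⁻] = (2.0×10⁻²)s
s = 1.5×10⁻⁸ / (2.0×10⁻²) = 7.5×10⁻⁷
s = 7.5×10⁻⁷ mol/L

7.5×10⁻⁷ M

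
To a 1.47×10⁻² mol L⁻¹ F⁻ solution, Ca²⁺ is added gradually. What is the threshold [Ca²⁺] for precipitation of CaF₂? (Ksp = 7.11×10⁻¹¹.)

Precipitation begins when Q = Ksp.
CaF₂(s) ⇌ Ca²⁺(aq) + 2 F⁻(aq)
Ksp = [Ca²⁺][F⁻]^2 = [Ca²⁺](1.47×10⁻²)^2
[Ca²⁺] = 7.11×10⁻¹¹ / (1.47×10⁻²)^2 = 3.29×10⁻⁷
[Ca²⁺] = 3.29×10⁻⁷ mol L⁻¹

3.29×10⁻⁷ M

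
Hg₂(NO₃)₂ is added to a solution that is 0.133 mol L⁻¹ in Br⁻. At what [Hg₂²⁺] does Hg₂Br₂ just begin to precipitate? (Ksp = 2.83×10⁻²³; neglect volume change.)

Each salt precipitates once Q = Ksp for that salt.
Hg₂Br₂(s) ⇌ Hg₂²⁺(aq) + 2 Br⁻(aq)
Ksp = [Hg₂²⁺][Br⁻]^2 = [Hg₂²⁺](0.133)^2
[Hg₂²⁺] = 2.83×10⁻²³ / (0.133)^2 = 1.60×10⁻²¹
[Hg₂²⁺] = 1.60×10⁻²¹ mol L⁻¹

1.60×10⁻²¹ M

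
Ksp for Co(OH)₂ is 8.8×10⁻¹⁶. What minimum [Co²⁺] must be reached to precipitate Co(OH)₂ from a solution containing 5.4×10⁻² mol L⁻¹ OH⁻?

3.0×10⁻¹³ M

Each salt precipitates once Q = Ksp for that salt.
Co(OH)₂(s) ⇌ Co²⁺(aq) + 2 OH⁻(aq)
Ksp = [Co²⁺][OH⁻]^2 = [Co²⁺](5.4×10⁻²)^2
[Co²⁺] = 8.8×10⁻¹⁶ / (5.4×10⁻²)^2 = 3.0×10⁻¹³
[Co²⁺] = 3.0×10⁻¹³ mol L⁻¹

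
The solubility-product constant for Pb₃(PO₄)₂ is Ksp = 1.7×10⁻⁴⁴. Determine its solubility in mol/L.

Pb₃(PO₄)₂(s) ⇌ 3 Pb²⁺(aq) + 2 PO₄³⁻(aq)
If s mol/L of Pb₃(PO₄)₂ dissolves, [Pb²⁺] = 3s and [PO₄³⁻] = 2s.
Ksp = [Pb²⁺]^3[PO₄³⁻]^2 = (3s)^3 · (2s)^2 = 108s^5
108s^5 = 1.7×10⁻⁴⁴  ⇒  s^5 = 1.6×10⁻⁴⁶
s = (1.6×10⁻⁴⁶)^(1/5) = 6.9×10⁻¹⁰ mol L⁻¹

6.9×10⁻¹⁰ M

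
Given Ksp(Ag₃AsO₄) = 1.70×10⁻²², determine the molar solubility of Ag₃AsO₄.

1.58×10⁻⁶ M

Ag₃AsO₄(s) ⇌ 3 Ag⁺(aq) + AsO₄³⁻(aq)
Let s be the molar solubility. Then [Ag⁺] = 3s and [AsO₄³⁻] = s.
Ksp = [Ag⁺]^3[AsO₄³⁻] = (3s)^3 · s = 27s^4
27s^4 = 1.70×10⁻²²  ⇒  s^4 = 6.30×10⁻²⁴
Taking the 4th root, s = 1.58×10⁻⁶ M.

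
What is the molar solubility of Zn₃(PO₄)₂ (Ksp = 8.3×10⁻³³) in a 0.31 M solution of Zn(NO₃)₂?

2.6×10⁻¹⁶ M

Zn₃(PO₄)₂(s) ⇌ 3 Zn²⁺(aq) + 2 PO₄³⁻(aq)
Zn²⁺ is already present at 0.31 M. If s mol/L of Zn₃(PO₄)₂ dissolves, [PO₄³⁻] = 2s while [Zn²⁺] ≈ 0.31 M.
Ksp = [Zn²⁺]^3[PO₄³⁻]^2 = (0.31)^3(2s)^2
(2s)^2 = 8.3×10⁻³³ / (0.31)^3 = 2.8×10⁻³¹
s = 2.6×10⁻¹⁶ M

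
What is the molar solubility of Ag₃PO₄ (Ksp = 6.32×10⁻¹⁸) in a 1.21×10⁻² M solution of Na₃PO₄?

2.68×10⁻⁶ M

Ag₃PO₄(s) ⇌ 3 Ag⁺(aq) + PO₄³⁻(aq)
PO₄³⁻ is already present at 1.21×10⁻² M. If s mol/L of Ag₃PO₄ dissolves, [Ag⁺] = 3s while [PO₄³⁻] ≈ 1.21×10⁻² M.
Ksp = [Ag⁺]^3[PO₄³⁻] = (3s)^3(1.21×10⁻²)
(3s)^3 = 6.32×10⁻¹⁸ / (1.21×10⁻²) = 5.22×10⁻¹⁶
s = 2.68×10⁻⁶ M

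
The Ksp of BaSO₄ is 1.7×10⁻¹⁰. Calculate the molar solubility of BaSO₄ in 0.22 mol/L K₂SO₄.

7.7×10⁻¹⁰ M

BaSO₄(s) ⇌ Ba²⁺(aq) + SO₄²⁻(aq)
The solution already contains SO₄²⁻ at 0.22 mol/L. Let s be the molar solubility of BaSO₄.
[SO₄²⁻] ≈ 0.22 mol/L (common ion dominates); [Ba²⁺] = s.
Ksp = [Ba²⁺][SO₄²⁻] = s(0.22)
s = 1.7×10⁻¹⁰ / (0.22) = 7.7×10⁻¹⁰
s = 7.7×10⁻¹⁰ mol/L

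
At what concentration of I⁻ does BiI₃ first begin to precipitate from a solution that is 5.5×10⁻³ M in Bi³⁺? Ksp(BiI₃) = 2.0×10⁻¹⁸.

Precipitation begins when Q = Ksp.
BiI₃(s) ⇌ Bi³⁺(aq) + 3 I⁻(aq)
Ksp = [Bi³⁺][I⁻]^3 = [I⁻]^3(5.5×10⁻³)
[I⁻]^3 = 2.0×10⁻¹⁸ / (5.5×10⁻³) = 3.6×10⁻¹⁶
[I⁻] = 7.1×10⁻⁶ M

7.1×10⁻⁶ M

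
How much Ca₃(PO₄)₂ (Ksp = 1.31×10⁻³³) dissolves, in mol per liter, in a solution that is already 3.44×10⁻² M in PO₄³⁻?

3.45×10⁻¹¹ M

Ca₃(PO₄)₂(s) ⇌ 3 Ca²⁺(aq) + 2 PO₄³⁻(aq)
With PO₄³⁻ already at 3.44×10⁻² M and s small, take [PO₄³⁻] ≈ 3.44×10⁻² M and [Ca²⁺] = 3s.
Ksp = [Ca²⁺]^3[PO₄³⁻]^2 = (3s)^3(3.44×10⁻²)^2
(3s)^3 = 1.31×10⁻³³ / (3.44×10⁻²)^2 = 1.11×10⁻³⁰
s = 3.45×10⁻¹¹ M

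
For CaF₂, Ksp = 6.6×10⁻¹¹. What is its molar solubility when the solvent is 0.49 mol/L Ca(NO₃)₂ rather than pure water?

5.8×10⁻⁶ M

CaF₂(s) ⇌ Ca²⁺(aq) + 2 F⁻(aq)
Ca²⁺ is already present at 0.49 mol/L. If s mol/L of CaF₂ dissolves, [F⁻] = 2s while [Ca²⁺] ≈ 0.49 mol/L.
Ksp = [Ca²⁺][F⁻]^2 = (0.49)(2s)^2
(2s)^2 = 6.6×10⁻¹¹ / (0.49) = 1.3×10⁻¹⁰
s = 5.8×10⁻⁶ mol/L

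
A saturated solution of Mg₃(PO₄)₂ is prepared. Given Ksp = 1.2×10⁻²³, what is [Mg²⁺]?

Mg₃(PO₄)₂(s) ⇌ 3 Mg²⁺(aq) + 2 PO₄³⁻(aq)
Call the molar solubility s, so that [Mg²⁺] = 3s and [PO₄³⁻] = 2s.
Ksp = [Mg²⁺]^3[PO₄³⁻]^2 = (3s)^3 · (2s)^2 = 108s^5 = 1.2×10⁻²³
s = 1.0×10⁻⁵ mol L⁻¹
[Mg²⁺] = 3s = 3.1×10⁻⁵ mol L⁻¹

3.1×10⁻⁵ M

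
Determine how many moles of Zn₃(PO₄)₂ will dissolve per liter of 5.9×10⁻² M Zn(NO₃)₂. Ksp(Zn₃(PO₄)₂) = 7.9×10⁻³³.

Zn₃(PO₄)₂(s) ⇌ 3 Zn²⁺(aq) + 2 PO₄³⁻(aq)
Let s be the solubility of Zn₃(PO₄)₂ here. The common ion gives [Zn²⁺] ≈ 5.9×10⁻² M, and [PO₄³⁻] = 2s.
Ksp = [Zn²⁺]^3[PO₄³⁻]^2 = (5.9×10⁻²)^3(2s)^2
(2s)^2 = 7.9×10⁻³³ / (5.9×10⁻²)^3 = 3.8×10⁻²⁹
s = 3.1×10⁻¹⁵ M

3.1×10⁻¹⁵ M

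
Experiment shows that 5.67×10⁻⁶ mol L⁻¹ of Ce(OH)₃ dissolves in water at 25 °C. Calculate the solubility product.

Ksp = 2.79×10⁻²⁰

Ce(OH)₃(s) ⇌ Ce³⁺(aq) + 3 OH⁻(aq)
With molar solubility s: [Ce³⁺] = s, [OH⁻] = 3s.
Ksp = [Ce³⁺][OH⁻]^3 = s · (3s)^3 = 27s^4
Ksp = 27 × (5.67×10⁻⁶)^4 = 2.79×10⁻²⁰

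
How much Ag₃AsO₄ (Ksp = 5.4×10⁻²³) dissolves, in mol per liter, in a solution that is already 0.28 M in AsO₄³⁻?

Ag₃AsO₄(s) ⇌ 3 Ag⁺(aq) + AsO₄³⁻(aq)
With AsO₄³⁻ already at 0.28 M and s small, take [AsO₄³⁻] ≈ 0.28 M and [Ag⁺] = 3s.
Ksp = [Ag⁺]^3[AsO₄³⁻] = (3s)^3(0.28)
(3s)^3 = 5.4×10⁻²³ / (0.28) = 1.9×10⁻²²
s = 1.9×10⁻⁸ M

1.9×10⁻⁸ M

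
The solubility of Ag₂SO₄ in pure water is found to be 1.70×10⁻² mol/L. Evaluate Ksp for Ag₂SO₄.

Ksp = 1.97×10⁻⁵

Ag₂SO₄(s) ⇌ 2 Ag⁺(aq) + SO₄²⁻(aq)
For each mole of Ag₂SO₄ that dissolves per liter, [Ag⁺] = 2s and [SO₄²⁻] = s; let s denote this solubility.
Ksp = [Ag⁺]^2[SO₄²⁻] = (2s)^2 · s = 4s^3
Ksp = 4 × (1.70×10⁻²)^3 = 1.97×10⁻⁵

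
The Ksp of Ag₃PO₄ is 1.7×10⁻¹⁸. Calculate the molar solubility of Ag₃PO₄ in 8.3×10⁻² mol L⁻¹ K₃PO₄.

9.1×10⁻⁷ M

Ag₃PO₄(s) ⇌ 3 Ag⁺(aq) + PO₄³⁻(aq)
The solution already contains PO₄³⁻ at 8.3×10⁻² mol L⁻¹. Let s be the molar solubility of Ag₃PO₄.
[PO₄³⁻] ≈ 8.3×10⁻² mol L⁻¹ (common ion dominates); [Ag⁺] = 3s.
Ksp = [Ag⁺]^3[PO₄³⁻] = (3s)^3(8.3×10⁻²)
(3s)^3 = 1.7×10⁻¹⁸ / (8.3×10⁻²) = 2.0×10⁻¹⁷
s = 9.1×10⁻⁷ mol L⁻¹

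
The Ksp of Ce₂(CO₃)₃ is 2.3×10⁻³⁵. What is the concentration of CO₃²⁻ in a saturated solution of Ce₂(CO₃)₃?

Ce₂(CO₃)₃(s) ⇌ 2 Ce³⁺(aq) + 3 CO₃²⁻(aq)
If s mol/L of Ce₂(CO₃)₃ dissolves, [Ce³⁺] = 2s and [CO₃²⁻] = 3s.
Ksp = [Ce³⁺]^2[CO₃²⁻]^3 = (2s)^2 · (3s)^3 = 108s^5 = 2.3×10⁻³⁵
s = 4.6×10⁻⁸ mol L⁻¹
[CO₃²⁻] = 3s = 1.4×10⁻⁷ mol L⁻¹

1.4×10⁻⁷ M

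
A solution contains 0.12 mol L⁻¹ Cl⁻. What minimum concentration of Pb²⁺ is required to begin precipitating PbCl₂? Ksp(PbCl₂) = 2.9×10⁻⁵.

The threshold for precipitation is Q = Ksp.
PbCl₂(s) ⇌ Pb²⁺(aq) + 2 Cl⁻(aq)
Ksp = [Pb²⁺][Cl⁻]^2 = [Pb²⁺](0.12)^2
[Pb²⁺] = 2.9×10⁻⁵ / (0.12)^2 = 2.0×10⁻³
[Pb²⁺] = 2.0×10⁻³ mol L⁻¹

2.0×10⁻³ M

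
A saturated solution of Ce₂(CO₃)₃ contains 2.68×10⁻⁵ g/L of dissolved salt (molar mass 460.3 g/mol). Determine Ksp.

Molar solubility s = (2.68×10⁻⁵ g/L) / (460.3 g/mol) = 5.8223×10⁻⁸ mol/L
Ce₂(CO₃)₃(s) ⇌ 2 Ce³⁺(aq) + 3 CO₃²⁻(aq)
With molar solubility s: [Ce³⁺] = 2s, [CO₃²⁻] = 3s.
Ksp = [Ce³⁺]^2[CO₃²⁻]^3 = (2s)^2 · (3s)^3 = 108s^5
Ksp = 108 × (5.8223×10⁻⁸)^5 = 7.23×10⁻³⁵

Ksp = 7.23×10⁻³⁵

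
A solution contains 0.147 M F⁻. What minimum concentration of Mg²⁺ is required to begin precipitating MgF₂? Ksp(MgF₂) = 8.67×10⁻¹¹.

4.01×10⁻⁹ M

A salt starts to precipitate once the ion product Q reaches its Ksp.
MgF₂(s) ⇌ Mg²⁺(aq) + 2 F⁻(aq)
Ksp = [Mg²⁺][F⁻]^2 = [Mg²⁺](0.147)^2
[Mg²⁺] = 8.67×10⁻¹¹ / (0.147)^2 = 4.01×10⁻⁹
[Mg²⁺] = 4.01×10⁻⁹ M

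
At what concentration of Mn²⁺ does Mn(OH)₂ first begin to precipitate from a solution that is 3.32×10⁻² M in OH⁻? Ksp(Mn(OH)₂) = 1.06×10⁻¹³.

9.62×10⁻¹¹ M

A salt starts to precipitate once the ion product Q reaches its Ksp.
Mn(OH)₂(s) ⇌ Mn²⁺(aq) + 2 OH⁻(aq)
Ksp = [Mn²⁺][OH⁻]^2 = [Mn²⁺](3.32×10⁻²)^2
[Mn²⁺] = 1.06×10⁻¹³ / (3.32×10⁻²)^2 = 9.62×10⁻¹¹
[Mn²⁺] = 9.62×10⁻¹¹ M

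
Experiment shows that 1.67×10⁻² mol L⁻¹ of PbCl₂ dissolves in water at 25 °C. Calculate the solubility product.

Ksp = 1.86×10⁻⁵

PbCl₂(s) ⇌ Pb²⁺(aq) + 2 Cl⁻(aq)
With molar solubility s: [Pb²⁺] = s, [Cl⁻] = 2s.
Ksp = [Pb²⁺][Cl⁻]^2 = s · (2s)^2 = 4s^3
Ksp = 4 × (1.67×10⁻²)^3 = 1.86×10⁻⁵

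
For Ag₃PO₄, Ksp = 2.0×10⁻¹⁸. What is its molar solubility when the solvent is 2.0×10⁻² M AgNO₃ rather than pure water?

Ag₃PO₄(s) ⇌ 3 Ag⁺(aq) + PO₄³⁻(aq)
With Ag⁺ already at 2.0×10⁻² M and s small, take [Ag⁺] ≈ 2.0×10⁻² M and [PO₄³⁻] = s.
Ksp = [Ag⁺]^3[PO₄³⁻] = (2.0×10⁻²)^3s
s = 2.0×10⁻¹⁸ / (2.0×10⁻²)^3 = 2.5×10⁻¹³
s = 2.5×10⁻¹³ M

2.5×10⁻¹³ M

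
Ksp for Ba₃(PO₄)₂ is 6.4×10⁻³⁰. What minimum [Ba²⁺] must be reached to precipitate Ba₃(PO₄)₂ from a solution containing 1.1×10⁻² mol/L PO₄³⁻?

Each salt precipitates once Q = Ksp for that salt.
Ba₃(PO₄)₂(s) ⇌ 3 Ba²⁺(aq) + 2 PO₄³⁻(aq)
Ksp = [Ba²⁺]^3[PO₄³⁻]^2 = [Ba²⁺]^3(1.1×10⁻²)^2
[Ba²⁺]^3 = 6.4×10⁻³⁰ / (1.1×10⁻²)^2 = 5.3×10⁻²⁶
[Ba²⁺] = 3.8×10⁻⁹ mol/L

3.8×10⁻⁹ M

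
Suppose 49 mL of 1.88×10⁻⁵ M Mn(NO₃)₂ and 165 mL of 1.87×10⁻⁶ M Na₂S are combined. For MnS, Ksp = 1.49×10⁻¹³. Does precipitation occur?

Yes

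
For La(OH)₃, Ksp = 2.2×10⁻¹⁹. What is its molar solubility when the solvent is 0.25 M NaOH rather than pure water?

1.4×10⁻¹⁷ M

La(OH)₃(s) ⇌ La³⁺(aq) + 3 OH⁻(aq)
The solution already contains OH⁻ at 0.25 M. Let s be the molar solubility of La(OH)₃.
[OH⁻] ≈ 0.25 M (common ion dominates); [La³⁺] = s.
Ksp = [La³⁺][OH⁻]^3 = s(0.25)^3
s = 2.2×10⁻¹⁹ / (0.25)^3 = 1.4×10⁻¹⁷
s = 1.4×10⁻¹⁷ M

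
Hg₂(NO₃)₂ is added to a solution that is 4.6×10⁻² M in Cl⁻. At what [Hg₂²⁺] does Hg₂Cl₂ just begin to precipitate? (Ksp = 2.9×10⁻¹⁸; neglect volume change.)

Precipitation begins when Q = Ksp.
Hg₂Cl₂(s) ⇌ Hg₂²⁺(aq) + 2 Cl⁻(aq)
Ksp = [Hg₂²⁺][Cl⁻]^2 = [Hg₂²⁺](4.6×10⁻²)^2
[Hg₂²⁺] = 2.9×10⁻¹⁸ / (4.6×10⁻²)^2 = 1.4×10⁻¹⁵
[Hg₂²⁺] = 1.4×10⁻¹⁵ M

1.4×10⁻¹⁵ M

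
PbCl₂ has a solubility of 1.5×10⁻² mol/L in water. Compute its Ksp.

Ksp = 1.4×10⁻⁵

PbCl₂(s) ⇌ Pb²⁺(aq) + 2 Cl⁻(aq)
For each mole of PbCl₂ that dissolves per liter, [Pb²⁺] = s and [Cl⁻] = 2s; let s denote this solubility.
Ksp = [Pb²⁺][Cl⁻]^2 = s · (2s)^2 = 4s^3
Ksp = 4 × (1.5×10⁻²)^3 = 1.4×10⁻⁵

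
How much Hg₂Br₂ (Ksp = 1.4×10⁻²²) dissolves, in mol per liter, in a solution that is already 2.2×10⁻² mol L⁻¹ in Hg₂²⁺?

Hg₂Br₂(s) ⇌ Hg₂²⁺(aq) + 2 Br⁻(aq)
Hg₂²⁺ is already present at 2.2×10⁻² mol L⁻¹. If s mol/L of Hg₂Br₂ dissolves, [Br⁻] = 2s while [Hg₂²⁺] ≈ 2.2×10⁻² mol L⁻¹.
Ksp = [Hg₂²⁺][Br⁻]^2 = (2.2×10⁻²)(2s)^2
(2s)^2 = 1.4×10⁻²² / (2.2×10⁻²) = 6.4×10⁻²¹
s = 4.0×10⁻¹¹ mol L⁻¹

4.0×10⁻¹¹ M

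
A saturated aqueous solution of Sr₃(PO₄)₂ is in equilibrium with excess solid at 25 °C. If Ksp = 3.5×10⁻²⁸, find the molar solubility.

1.3×10⁻⁶ M

Sr₃(PO₄)₂(s) ⇌ 3 Sr²⁺(aq) + 2 PO₄³⁻(aq)
Call the molar solubility s, so that [Sr²⁺] = 3s and [PO₄³⁻] = 2s.
Ksp = [Sr²⁺]^3[PO₄³⁻]^2 = (3s)^3 · (2s)^2 = 108s^5
108s^5 = 3.5×10⁻²⁸  ⇒  s^5 = 3.2×10⁻³⁰
Taking the 5th root, s = 1.3×10⁻⁶ M.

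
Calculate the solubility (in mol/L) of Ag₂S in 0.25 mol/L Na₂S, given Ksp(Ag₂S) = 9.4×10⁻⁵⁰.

3.1×10⁻²⁵ M

Ag₂S(s) ⇌ 2 Ag⁺(aq) + S²⁻(aq)
The solution already contains S²⁻ at 0.25 mol/L. Let s be the molar solubility of Ag₂S.
[S²⁻] ≈ 0.25 mol/L (common ion dominates); [Ag⁺] = 2s.
Ksp = [Ag⁺]^2[S²⁻] = (2s)^2(0.25)
(2s)^2 = 9.4×10⁻⁵⁰ / (0.25) = 3.8×10⁻⁴⁹
s = 3.1×10⁻²⁵ mol/L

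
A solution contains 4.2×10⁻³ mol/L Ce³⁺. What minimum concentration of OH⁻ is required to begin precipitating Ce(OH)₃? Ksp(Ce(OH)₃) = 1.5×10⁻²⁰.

1.5×10⁻⁶ M

Each salt precipitates once Q = Ksp for that salt.
Ce(OH)₃(s) ⇌ Ce³⁺(aq) + 3 OH⁻(aq)
Ksp = [Ce³⁺][OH⁻]^3 = [OH⁻]^3(4.2×10⁻³)
[OH⁻]^3 = 1.5×10⁻²⁰ / (4.2×10⁻³) = 3.6×10⁻¹⁸
[OH⁻] = 1.5×10⁻⁶ mol/L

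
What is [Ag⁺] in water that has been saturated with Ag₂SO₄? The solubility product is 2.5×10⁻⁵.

Ag₂SO₄(s) ⇌ 2 Ag⁺(aq) + SO₄²⁻(aq)
With molar solubility s: [Ag⁺] = 2s, [SO₄²⁻] = s.
Ksp = [Ag⁺]^2[SO₄²⁻] = (2s)^2 · s = 4s^3 = 2.5×10⁻⁵
s = 1.8×10⁻² mol L⁻¹
[Ag⁺] = 2s = 3.7×10⁻² mol L⁻¹

3.7×10⁻² M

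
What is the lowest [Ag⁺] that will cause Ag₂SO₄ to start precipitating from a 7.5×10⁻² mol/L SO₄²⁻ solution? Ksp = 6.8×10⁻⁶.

9.5×10⁻³ M

Each salt precipitates once Q = Ksp for that salt.
Ag₂SO₄(s) ⇌ 2 Ag⁺(aq) + SO₄²⁻(aq)
Ksp = [Ag⁺]^2[SO₄²⁻] = [Ag⁺]^2(7.5×10⁻²)
[Ag⁺]^2 = 6.8×10⁻⁶ / (7.5×10⁻²) = 9.1×10⁻⁵
[Ag⁺] = 9.5×10⁻³ mol/L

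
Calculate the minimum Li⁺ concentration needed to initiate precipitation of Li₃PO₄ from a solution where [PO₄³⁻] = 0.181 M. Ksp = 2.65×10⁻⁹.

2.45×10⁻³ M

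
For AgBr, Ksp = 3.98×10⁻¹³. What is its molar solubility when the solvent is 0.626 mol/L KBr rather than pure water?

6.36×10⁻¹³ M

AgBr(s) ⇌ Ag⁺(aq) + Br⁻(aq)
The solution already contains Br⁻ at 0.626 mol/L. Let s be the molar solubility of AgBr.
[Br⁻] ≈ 0.626 mol/L (common ion dominates); [Ag⁺] = s.
Ksp = [Ag⁺][Br⁻] = s(0.626)
s = 3.98×10⁻¹³ / (0.626) = 6.36×10⁻¹³
s = 6.36×10⁻¹³ mol/L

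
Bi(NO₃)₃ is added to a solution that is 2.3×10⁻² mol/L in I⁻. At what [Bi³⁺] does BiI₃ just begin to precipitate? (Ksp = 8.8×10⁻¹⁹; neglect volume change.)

7.2×10⁻¹⁴ M

The threshold for precipitation is Q = Ksp.
BiI₃(s) ⇌ Bi³⁺(aq) + 3 I⁻(aq)
Ksp = [Bi³⁺][I⁻]^3 = [Bi³⁺](2.3×10⁻²)^3
[Bi³⁺] = 8.8×10⁻¹⁹ / (2.3×10⁻²)^3 = 7.2×10⁻¹⁴
[Bi³⁺] = 7.2×10⁻¹⁴ mol/L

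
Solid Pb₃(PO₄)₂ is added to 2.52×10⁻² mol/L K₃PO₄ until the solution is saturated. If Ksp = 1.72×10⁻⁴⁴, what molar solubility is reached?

1.00×10⁻¹⁴ M

Pb₃(PO₄)₂(s) ⇌ 3 Pb²⁺(aq) + 2 PO₄³⁻(aq)
The solution already contains PO₄³⁻ at 2.52×10⁻² mol/L. Let s be the molar solubility of Pb₃(PO₄)₂.
[PO₄³⁻] ≈ 2.52×10⁻² mol/L (common ion dominates); [Pb²⁺] = 3s.
Ksp = [Pb²⁺]^3[PO₄³⁻]^2 = (3s)^3(2.52×10⁻²)^2
(3s)^3 = 1.72×10⁻⁴⁴ / (2.52×10⁻²)^2 = 2.71×10⁻⁴¹
s = 1.00×10⁻¹⁴ mol/L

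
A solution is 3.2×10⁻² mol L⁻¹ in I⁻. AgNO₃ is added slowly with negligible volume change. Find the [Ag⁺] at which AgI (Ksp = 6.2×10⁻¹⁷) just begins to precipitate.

A salt starts to precipitate once the ion product Q reaches its Ksp.
AgI(s) ⇌ Ag⁺(aq) + I⁻(aq)
Ksp = [Ag⁺][I⁻] = [Ag⁺](3.2×10⁻²)
[Ag⁺] = 6.2×10⁻¹⁷ / (3.2×10⁻²) = 1.9×10⁻¹⁵
[Ag⁺] = 1.9×10⁻¹⁵ mol L⁻¹

1.9×10⁻¹⁵ M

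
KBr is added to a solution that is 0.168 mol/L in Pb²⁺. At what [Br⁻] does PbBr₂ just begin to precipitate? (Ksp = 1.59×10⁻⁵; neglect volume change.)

Precipitation begins when Q = Ksp.
PbBr₂(s) ⇌ Pb²⁺(aq) + 2 Br⁻(aq)
Ksp = [Pb²⁺][Br⁻]^2 = [Br⁻]^2(0.168)
[Br⁻]^2 = 1.59×10⁻⁵ / (0.168) = 9.46×10⁻⁵
[Br⁻] = 9.73×10⁻³ mol/L

9.73×10⁻³ M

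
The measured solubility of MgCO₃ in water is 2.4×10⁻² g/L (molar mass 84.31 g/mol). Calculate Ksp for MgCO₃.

Ksp = 8.1×10⁻⁸

s = (2.4×10⁻² g L⁻¹)/(84.31 g mol⁻¹) = 2.847×10⁻⁴ M
MgCO₃(s) ⇌ Mg²⁺(aq) + CO₃²⁻(aq)
If s mol/L of MgCO₃ dissolves, [Mg²⁺] = s and [CO₃²⁻] = s.
Ksp = [Mg²⁺][CO₃²⁻] = s · s = s^2
Ksp = (2.847×10⁻⁴)^2 = 8.1×10⁻⁸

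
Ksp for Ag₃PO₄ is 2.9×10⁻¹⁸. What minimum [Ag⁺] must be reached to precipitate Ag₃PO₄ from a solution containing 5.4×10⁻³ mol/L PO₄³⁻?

Each salt precipitates once Q = Ksp for that salt.
Ag₃PO₄(s) ⇌ 3 Ag⁺(aq) + PO₄³⁻(aq)
Ksp = [Ag⁺]^3[PO₄³⁻] = [Ag⁺]^3(5.4×10⁻³)
[Ag⁺]^3 = 2.9×10⁻¹⁸ / (5.4×10⁻³) = 5.4×10⁻¹⁶
[Ag⁺] = 8.1×10⁻⁶ mol/L

8.1×10⁻⁶ M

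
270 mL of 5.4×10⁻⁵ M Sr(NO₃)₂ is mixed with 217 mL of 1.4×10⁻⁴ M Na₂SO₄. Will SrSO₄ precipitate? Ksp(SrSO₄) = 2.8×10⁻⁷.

No

Total volume after mixing = 270 + 217 = 487 mL.
[Sr²⁺] = (5.4×10⁻⁵)(270)/487 = 3.0×10⁻⁵ M
[SO₄²⁻] = (1.4×10⁻⁴)(217)/487 = 6.2×10⁻⁵ M
Q = [Sr²⁺][SO₄²⁻] = 1.9×10⁻⁹
Q = 1.9×10⁻⁹ < Ksp = 2.8×10⁻⁷, so the solution is unsaturated and no precipitate forms.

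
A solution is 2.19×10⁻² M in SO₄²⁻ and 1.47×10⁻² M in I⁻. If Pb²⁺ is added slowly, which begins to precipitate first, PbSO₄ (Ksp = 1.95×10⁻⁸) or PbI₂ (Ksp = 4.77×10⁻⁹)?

PbSO₄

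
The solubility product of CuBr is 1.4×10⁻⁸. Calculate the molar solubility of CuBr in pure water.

CuBr(s) ⇌ Cu⁺(aq) + Br⁻(aq)
For each mole of CuBr that dissolves per liter, [Cu⁺] = s and [Br⁻] = s; let s denote this solubility.
Ksp = [Cu⁺][Br⁻] = s · s = s^2
s^2 = 1.4×10⁻⁸
s = (1.4×10⁻⁸)^(1/2) = 1.2×10⁻⁴ mol/L

1.2×10⁻⁴ M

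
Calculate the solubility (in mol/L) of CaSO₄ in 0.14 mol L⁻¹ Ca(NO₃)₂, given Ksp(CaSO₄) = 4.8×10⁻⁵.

CaSO₄(s) ⇌ Ca²⁺(aq) + SO₄²⁻(aq)
The solution already contains Ca²⁺ at 0.14 mol L⁻¹. Let s be the molar solubility of CaSO₄.
[Ca²⁺] ≈ 0.14 mol L⁻¹ (common ion dominates); [SO₄²⁻] = s.
Ksp = [Ca²⁺][SO₄²⁻] = (0.14)s
s = 4.8×10⁻⁵ / (0.14) = 3.4×10⁻⁴
s = 3.4×10⁻⁴ mol L⁻¹

3.4×10⁻⁴ M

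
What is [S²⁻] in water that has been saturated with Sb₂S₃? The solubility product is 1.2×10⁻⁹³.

Sb₂S₃(s) ⇌ 2 Sb³⁺(aq) + 3 S²⁻(aq)
Call the molar solubility s, so that [Sb³⁺] = 2s and [S²⁻] = 3s.
Ksp = [Sb³⁺]^2[S²⁻]^3 = (2s)^2 · (3s)^3 = 108s^5 = 1.2×10⁻⁹³
s = 1.0×10⁻¹⁹ M
[S²⁻] = 3s = 3.1×10⁻¹⁹ M

3.1×10⁻¹⁹ M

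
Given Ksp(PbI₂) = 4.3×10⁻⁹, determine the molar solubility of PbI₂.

PbI₂(s) ⇌ Pb²⁺(aq) + 2 I⁻(aq)
Let s be the molar solubility. Then [Pb²⁺] = s and [I⁻] = 2s.
Ksp = [Pb²⁺][I⁻]^2 = s · (2s)^2 = 4s^3
4s^3 = 4.3×10⁻⁹  ⇒  s^3 = 1.1×10⁻⁹
Taking the 3rd root, s = 1.0×10⁻³ M.

1.0×10⁻³ M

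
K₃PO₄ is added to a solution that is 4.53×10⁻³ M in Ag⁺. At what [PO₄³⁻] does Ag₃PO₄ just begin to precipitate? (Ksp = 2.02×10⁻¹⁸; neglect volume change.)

Each salt precipitates once Q = Ksp for that salt.
Ag₃PO₄(s) ⇌ 3 Ag⁺(aq) + PO₄³⁻(aq)
Ksp = [Ag⁺]^3[PO₄³⁻] = [PO₄³⁻](4.53×10⁻³)^3
[PO₄³⁻] = 2.02×10⁻¹⁸ / (4.53×10⁻³)^3 = 2.17×10⁻¹¹
[PO₄³⁻] = 2.17×10⁻¹¹ M

2.17×10⁻¹¹ M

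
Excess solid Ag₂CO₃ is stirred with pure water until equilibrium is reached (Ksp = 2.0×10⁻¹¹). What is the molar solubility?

1.7×10⁻⁴ M

Ag₂CO₃(s) ⇌ 2 Ag⁺(aq) + CO₃²⁻(aq)
Call the molar solubility s, so that [Ag⁺] = 2s and [CO₃²⁻] = s.
Ksp = [Ag⁺]^2[CO₃²⁻] = (2s)^2 · s = 4s^3
4s^3 = 2.0×10⁻¹¹  ⇒  s^3 = 5.0×10⁻¹²
Taking the 3rd root, s = 1.7×10⁻⁴ mol/L.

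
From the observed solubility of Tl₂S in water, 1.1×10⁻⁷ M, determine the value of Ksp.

Tl₂S(s) ⇌ 2 Tl⁺(aq) + S²⁻(aq)
With molar solubility s: [Tl⁺] = 2s, [S²⁻] = s.
Ksp = [Tl⁺]^2[S²⁻] = (2s)^2 · s = 4s^3
Ksp = 4 × (1.1×10⁻⁷)^3 = 5.3×10⁻²¹

Ksp = 5.3×10⁻²¹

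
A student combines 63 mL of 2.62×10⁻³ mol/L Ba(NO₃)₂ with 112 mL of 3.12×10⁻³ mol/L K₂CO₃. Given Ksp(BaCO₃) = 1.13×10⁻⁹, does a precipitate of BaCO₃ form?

Yes

The combined volume is 175 mL.
[Ba²⁺] = (2.62×10⁻³)(63)/175 = 9.43×10⁻⁴ mol/L
[CO₃²⁻] = (3.12×10⁻³)(112)/175 = 2.00×10⁻³ mol/L
Q = [Ba²⁺][CO₃²⁻] = 1.88×10⁻⁶
Since Q (1.88×10⁻⁶) exceeds Ksp (1.13×10⁻⁹), BaCO₃ will precipitate.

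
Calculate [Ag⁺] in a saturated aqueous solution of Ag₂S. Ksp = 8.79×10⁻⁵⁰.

5.60×10⁻¹⁷ M

Ag₂S(s) ⇌ 2 Ag⁺(aq) + S²⁻(aq)
Let s be the molar solubility. Then [Ag⁺] = 2s and [S²⁻] = s.
Ksp = [Ag⁺]^2[S²⁻] = (2s)^2 · s = 4s^3 = 8.79×10⁻⁵⁰
s = 2.80×10⁻¹⁷ M
[Ag⁺] = 2s = 5.60×10⁻¹⁷ M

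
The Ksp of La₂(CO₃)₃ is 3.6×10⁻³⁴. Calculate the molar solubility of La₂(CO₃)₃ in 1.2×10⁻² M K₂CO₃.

La₂(CO₃)₃(s) ⇌ 2 La³⁺(aq) + 3 CO₃²⁻(aq)
Let s be the solubility of La₂(CO₃)₃ here. The common ion gives [CO₃²⁻] ≈ 1.2×10⁻² M, and [La³⁺] = 2s.
Ksp = [La³⁺]^2[CO₃²⁻]^3 = (2s)^2(1.2×10⁻²)^3
(2s)^2 = 3.6×10⁻³⁴ / (1.2×10⁻²)^3 = 2.1×10⁻²⁸
s = 7.2×10⁻¹⁵ M

7.2×10⁻¹⁵ M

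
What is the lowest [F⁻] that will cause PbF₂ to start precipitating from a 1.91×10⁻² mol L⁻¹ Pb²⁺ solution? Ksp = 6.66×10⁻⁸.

The threshold for precipitation is Q = Ksp.
PbF₂(s) ⇌ Pb²⁺(aq) + 2 F⁻(aq)
Ksp = [Pb²⁺][F⁻]^2 = [F⁻]^2(1.91×10⁻²)
[F⁻]^2 = 6.66×10⁻⁸ / (1.91×10⁻²) = 3.49×10⁻⁶
[F⁻] = 1.87×10⁻³ mol L⁻¹

1.87×10⁻³ M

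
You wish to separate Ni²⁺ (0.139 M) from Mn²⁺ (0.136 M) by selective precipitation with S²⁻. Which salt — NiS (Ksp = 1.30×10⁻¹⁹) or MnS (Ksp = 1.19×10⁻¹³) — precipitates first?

NiS

A salt starts to precipitate once the ion product Q reaches its Ksp.
For NiS: [S²⁻] = (Ksp/[Ni²⁺]) = 9.35×10⁻¹⁹ M
For MnS: [S²⁻] = (Ksp/[Mn²⁺]) = 8.75×10⁻¹³ M
Since NiS needs less S²⁻ to reach saturation, it precipitates first.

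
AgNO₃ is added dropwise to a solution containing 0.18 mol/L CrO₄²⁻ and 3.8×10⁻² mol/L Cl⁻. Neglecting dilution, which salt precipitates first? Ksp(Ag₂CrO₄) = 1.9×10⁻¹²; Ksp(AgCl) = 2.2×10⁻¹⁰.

A salt starts to precipitate once the ion product Q reaches its Ksp.
For Ag₂CrO₄: [Ag⁺] = (Ksp/[CrO₄²⁻])^(1/2) = 3.2×10⁻⁶ mol/L
For AgCl: [Ag⁺] = (Ksp/[Cl⁻]) = 5.8×10⁻⁹ mol/L
AgCl requires the lower [Ag⁺], so it precipitates first.

AgCl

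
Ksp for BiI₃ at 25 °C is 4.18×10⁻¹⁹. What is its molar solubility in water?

BiI₃(s) ⇌ Bi³⁺(aq) + 3 I⁻(aq)
Call the molar solubility s, so that [Bi³⁺] = s and [I⁻] = 3s.
Ksp = [Bi³⁺][I⁻]^3 = s · (3s)^3 = 27s^4
27s^4 = 4.18×10⁻¹⁹  ⇒  s^4 = 1.55×10⁻²⁰
Taking the 4th root, s = 1.12×10⁻⁵ M.

1.12×10⁻⁵ M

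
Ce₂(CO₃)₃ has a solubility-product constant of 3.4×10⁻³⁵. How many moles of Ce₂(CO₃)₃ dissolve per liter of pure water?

5.0×10⁻⁸ M

Ce₂(CO₃)₃(s) ⇌ 2 Ce³⁺(aq) + 3 CO₃²⁻(aq)
For each mole of Ce₂(CO₃)₃ that dissolves per liter, [Ce³⁺] = 2s and [CO₃²⁻] = 3s; let s denote this solubility.
Ksp = [Ce³⁺]^2[CO₃²⁻]^3 = (2s)^2 · (3s)^3 = 108s^5
108s^5 = 3.4×10⁻³⁵  ⇒  s^5 = 3.1×10⁻³⁷
s = 5.0×10⁻⁸ mol/L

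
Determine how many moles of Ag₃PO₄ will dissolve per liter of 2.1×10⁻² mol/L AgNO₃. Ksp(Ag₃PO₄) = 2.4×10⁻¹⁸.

Ag₃PO₄(s) ⇌ 3 Ag⁺(aq) + PO₄³⁻(aq)
Let s be the solubility of Ag₃PO₄ here. The common ion gives [Ag⁺] ≈ 2.1×10⁻² mol/L, and [PO₄³⁻] = s.
Ksp = [Ag⁺]^3[PO₄³⁻] = (2.1×10⁻²)^3s
s = 2.4×10⁻¹⁸ / (2.1×10⁻²)^3 = 2.6×10⁻¹³
s = 2.6×10⁻¹³ mol/L

2.6×10⁻¹³ M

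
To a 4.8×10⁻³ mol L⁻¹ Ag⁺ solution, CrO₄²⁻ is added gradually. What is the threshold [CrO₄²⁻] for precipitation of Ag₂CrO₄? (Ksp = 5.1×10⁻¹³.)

The threshold for precipitation is Q = Ksp.
Ag₂CrO₄(s) ⇌ 2 Ag⁺(aq) + CrO₄²⁻(aq)
Ksp = [Ag⁺]^2[CrO₄²⁻] = [CrO₄²⁻](4.8×10⁻³)^2
[CrO₄²⁻] = 5.1×10⁻¹³ / (4.8×10⁻³)^2 = 2.2×10⁻⁸
[CrO₄²⁻] = 2.2×10⁻⁸ mol L⁻¹

2.2×10⁻⁸ M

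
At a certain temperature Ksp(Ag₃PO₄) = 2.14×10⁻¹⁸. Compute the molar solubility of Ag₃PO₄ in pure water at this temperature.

Ag₃PO₄(s) ⇌ 3 Ag⁺(aq) + PO₄³⁻(aq)
Call the molar solubility s, so that [Ag⁺] = 3s and [PO₄³⁻] = s.
Ksp = [Ag⁺]^3[PO₄³⁻] = (3s)^3 · s = 27s^4
27s^4 = 2.14×10⁻¹⁸  ⇒  s^4 = 7.93×10⁻²⁰
s = (7.93×10⁻²⁰)^(1/4) = 1.68×10⁻⁵ mol/L

1.68×10⁻⁵ M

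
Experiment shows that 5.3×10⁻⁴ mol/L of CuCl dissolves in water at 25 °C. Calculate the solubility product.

CuCl(s) ⇌ Cu⁺(aq) + Cl⁻(aq)
With molar solubility s: [Cu⁺] = s, [Cl⁻] = s.
Ksp = [Cu⁺][Cl⁻] = s · s = s^2
Ksp = (5.3×10⁻⁴)^2 = 2.8×10⁻⁷

Ksp = 2.8×10⁻⁷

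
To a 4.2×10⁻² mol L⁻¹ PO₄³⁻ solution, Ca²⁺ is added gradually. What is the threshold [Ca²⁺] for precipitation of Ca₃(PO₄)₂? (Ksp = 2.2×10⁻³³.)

Precipitation of each salt begins when its ion product equals Ksp.
Ca₃(PO₄)₂(s) ⇌ 3 Ca²⁺(aq) + 2 PO₄³⁻(aq)
Ksp = [Ca²⁺]^3[PO₄³⁻]^2 = [Ca²⁺]^3(4.2×10⁻²)^2
[Ca²⁺]^3 = 2.2×10⁻³³ / (4.2×10⁻²)^2 = 1.2×10⁻³⁰
[Ca²⁺] = 1.1×10⁻¹⁰ mol L⁻¹

1.1×10⁻¹⁰ M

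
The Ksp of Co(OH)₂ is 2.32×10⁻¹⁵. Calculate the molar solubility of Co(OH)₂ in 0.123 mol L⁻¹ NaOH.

1.53×10⁻¹³ M

Co(OH)₂(s) ⇌ Co²⁺(aq) + 2 OH⁻(aq)
OH⁻ is already present at 0.123 mol L⁻¹. If s mol/L of Co(OH)₂ dissolves, [Co²⁺] = s while [OH⁻] ≈ 0.123 mol L⁻¹.
Ksp = [Co²⁺][OH⁻]^2 = s(0.123)^2
s = 2.32×10⁻¹⁵ / (0.123)^2 = 1.53×10⁻¹³
s = 1.53×10⁻¹³ mol L⁻¹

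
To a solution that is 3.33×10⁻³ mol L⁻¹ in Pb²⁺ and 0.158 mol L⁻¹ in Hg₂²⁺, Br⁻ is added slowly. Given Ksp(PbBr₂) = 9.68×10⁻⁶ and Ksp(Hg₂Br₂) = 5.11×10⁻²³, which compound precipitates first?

Precipitation of each salt begins when its ion product equals Ksp.
For PbBr₂: [Br⁻] = (Ksp/[Pb²⁺])^(1/2) = 5.39×10⁻² mol L⁻¹
For Hg₂Br₂: [Br⁻] = (Ksp/[Hg₂²⁺])^(1/2) = 1.80×10⁻¹¹ mol L⁻¹
The smaller threshold [Br⁻] is reached first, so Hg₂Br₂ precipitates first.

Hg₂Br₂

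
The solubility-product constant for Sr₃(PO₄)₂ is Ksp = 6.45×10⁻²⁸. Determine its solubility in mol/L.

1.43×10⁻⁶ M

Sr₃(PO₄)₂(s) ⇌ 3 Sr²⁺(aq) + 2 PO₄³⁻(aq)
With molar solubility s: [Sr²⁺] = 3s, [PO₄³⁻] = 2s.
Ksp = [Sr²⁺]^3[PO₄³⁻]^2 = (3s)^3 · (2s)^2 = 108s^5
108s^5 = 6.45×10⁻²⁸  ⇒  s^5 = 5.97×10⁻³⁰
s = (5.97×10⁻³⁰)^(1/5) = 1.43×10⁻⁶ mol/L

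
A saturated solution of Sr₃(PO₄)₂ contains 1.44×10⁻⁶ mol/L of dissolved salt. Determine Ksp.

Ksp = 6.69×10⁻²⁸

Sr₃(PO₄)₂(s) ⇌ 3 Sr²⁺(aq) + 2 PO₄³⁻(aq)
Let s be the molar solubility. Then [Sr²⁺] = 3s and [PO₄³⁻] = 2s.
Ksp = [Sr²⁺]^3[PO₄³⁻]^2 = (3s)^3 · (2s)^2 = 108s^5
Ksp = 108 × (1.44×10⁻⁶)^5 = 6.69×10⁻²⁸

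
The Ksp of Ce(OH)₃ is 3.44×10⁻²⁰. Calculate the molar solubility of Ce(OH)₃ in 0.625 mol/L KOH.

Ce(OH)₃(s) ⇌ Ce³⁺(aq) + 3 OH⁻(aq)
The solution already contains OH⁻ at 0.625 mol/L. Let s be the molar solubility of Ce(OH)₃.
[OH⁻] ≈ 0.625 mol/L (common ion dominates); [Ce³⁺] = s.
Ksp = [Ce³⁺][OH⁻]^3 = s(0.625)^3
s = 3.44×10⁻²⁰ / (0.625)^3 = 1.41×10⁻¹⁹
s = 1.41×10⁻¹⁹ mol/L

1.41×10⁻¹⁹ M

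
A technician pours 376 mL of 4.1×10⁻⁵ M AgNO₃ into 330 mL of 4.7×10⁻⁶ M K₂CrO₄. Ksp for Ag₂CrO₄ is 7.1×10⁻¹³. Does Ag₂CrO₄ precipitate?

Total volume after mixing = 376 + 330 = 706 mL.
[Ag⁺] = (4.1×10⁻⁵)(376)/706 = 2.2×10⁻⁵ M
[CrO₄²⁻] = (4.7×10⁻⁶)(330)/706 = 2.2×10⁻⁶ M
Q = [Ag⁺]^2[CrO₄²⁻] = 1.0×10⁻¹⁵
Q = 1.0×10⁻¹⁵ < Ksp = 7.1×10⁻¹³, so the solution is unsaturated and no precipitate forms.

No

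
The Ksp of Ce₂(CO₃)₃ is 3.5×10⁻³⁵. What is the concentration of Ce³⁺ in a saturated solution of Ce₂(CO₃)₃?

1.0×10⁻⁷ M

Ce₂(CO₃)₃(s) ⇌ 2 Ce³⁺(aq) + 3 CO₃²⁻(aq)
For each mole of Ce₂(CO₃)₃ that dissolves per liter, [Ce³⁺] = 2s and [CO₃²⁻] = 3s; let s denote this solubility.
Ksp = [Ce³⁺]^2[CO₃²⁻]^3 = (2s)^2 · (3s)^3 = 108s^5 = 3.5×10⁻³⁵
s = 5.0×10⁻⁸ mol/L
[Ce³⁺] = 2s = 1.0×10⁻⁷ mol/L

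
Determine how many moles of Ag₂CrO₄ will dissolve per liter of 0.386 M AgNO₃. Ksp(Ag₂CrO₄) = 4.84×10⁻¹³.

3.25×10⁻¹² M

Ag₂CrO₄(s) ⇌ 2 Ag⁺(aq) + CrO₄²⁻(aq)
The solution already contains Ag⁺ at 0.386 M. Let s be the molar solubility of Ag₂CrO₄.
[Ag⁺] ≈ 0.386 M (common ion dominates); [CrO₄²⁻] = s.
Ksp = [Ag⁺]^2[CrO₄²⁻] = (0.386)^2s
s = 4.84×10⁻¹³ / (0.386)^2 = 3.25×10⁻¹²
s = 3.25×10⁻¹² M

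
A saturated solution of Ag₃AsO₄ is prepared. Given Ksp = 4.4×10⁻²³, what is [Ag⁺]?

Ag₃AsO₄(s) ⇌ 3 Ag⁺(aq) + AsO₄³⁻(aq)
Let s be the molar solubility. Then [Ag⁺] = 3s and [AsO₄³⁻] = s.
Ksp = [Ag⁺]^3[AsO₄³⁻] = (3s)^3 · s = 27s^4 = 4.4×10⁻²³
s = 1.1×10⁻⁶ mol/L
[Ag⁺] = 3s = 3.4×10⁻⁶ mol/L

3.4×10⁻⁶ M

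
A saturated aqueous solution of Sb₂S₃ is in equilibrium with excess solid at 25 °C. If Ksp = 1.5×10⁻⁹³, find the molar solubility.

Sb₂S₃(s) ⇌ 2 Sb³⁺(aq) + 3 S²⁻(aq)
Let s be the molar solubility. Then [Sb³⁺] = 2s and [S²⁻] = 3s.
Ksp = [Sb³⁺]^2[S²⁻]^3 = (2s)^2 · (3s)^3 = 108s^5
108s^5 = 1.5×10⁻⁹³  ⇒  s^5 = 1.4×10⁻⁹⁵
Taking the 5th root, s = 1.1×10⁻¹⁹ mol L⁻¹.

1.1×10⁻¹⁹ M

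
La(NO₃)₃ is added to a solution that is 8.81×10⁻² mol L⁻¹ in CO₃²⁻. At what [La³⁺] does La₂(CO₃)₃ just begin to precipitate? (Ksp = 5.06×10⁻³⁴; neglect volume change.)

8.60×10⁻¹⁶ M

Each salt precipitates once Q = Ksp for that salt.
La₂(CO₃)₃(s) ⇌ 2 La³⁺(aq) + 3 CO₃²⁻(aq)
Ksp = [La³⁺]^2[CO₃²⁻]^3 = [La³⁺]^2(8.81×10⁻²)^3
[La³⁺]^2 = 5.06×10⁻³⁴ / (8.81×10⁻²)^3 = 7.40×10⁻³¹
[La³⁺] = 8.60×10⁻¹⁶ mol L⁻¹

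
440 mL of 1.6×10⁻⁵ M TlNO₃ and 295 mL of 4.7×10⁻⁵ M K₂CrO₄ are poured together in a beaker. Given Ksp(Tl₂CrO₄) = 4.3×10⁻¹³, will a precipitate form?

The combined volume is 735 mL.
[Tl⁺] = (1.6×10⁻⁵)(440)/735 = 9.6×10⁻⁶ M
[CrO₄²⁻] = (4.7×10⁻⁵)(295)/735 = 1.9×10⁻⁵ M
Q = [Tl⁺]^2[CrO₄²⁻] = 1.7×10⁻¹⁵
Since Q (1.7×10⁻¹⁵) is less than Ksp (4.3×10⁻¹³), no Tl₂CrO₄ precipitates.

No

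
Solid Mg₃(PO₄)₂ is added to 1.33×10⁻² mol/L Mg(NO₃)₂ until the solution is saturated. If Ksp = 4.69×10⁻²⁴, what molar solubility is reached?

Mg₃(PO₄)₂(s) ⇌ 3 Mg²⁺(aq) + 2 PO₄³⁻(aq)
With Mg²⁺ already at 1.33×10⁻² mol/L and s small, take [Mg²⁺] ≈ 1.33×10⁻² mol/L and [PO₄³⁻] = 2s.
Ksp = [Mg²⁺]^3[PO₄³⁻]^2 = (1.33×10⁻²)^3(2s)^2
(2s)^2 = 4.69×10⁻²⁴ / (1.33×10⁻²)^3 = 1.99×10⁻¹⁸
s = 7.06×10⁻¹⁰ mol/L

7.06×10⁻¹⁰ M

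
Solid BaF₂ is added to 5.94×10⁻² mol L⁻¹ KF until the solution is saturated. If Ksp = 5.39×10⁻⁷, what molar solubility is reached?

1.53×10⁻⁴ M

BaF₂(s) ⇌ Ba²⁺(aq) + 2 F⁻(aq)
F⁻ is already present at 5.94×10⁻² mol L⁻¹. If s mol/L of BaF₂ dissolves, [Ba²⁺] = s while [F⁻] ≈ 5.94×10⁻² mol L⁻¹.
Ksp = [Ba²⁺][F⁻]^2 = s(5.94×10⁻²)^2
s = 5.39×10⁻⁷ / (5.94×10⁻²)^2 = 1.53×10⁻⁴
s = 1.53×10⁻⁴ mol L⁻¹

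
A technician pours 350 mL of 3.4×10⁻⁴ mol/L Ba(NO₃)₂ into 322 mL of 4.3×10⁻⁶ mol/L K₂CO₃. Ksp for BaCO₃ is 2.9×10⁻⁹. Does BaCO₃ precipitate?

Total volume after mixing = 350 + 322 = 672 mL.
[Ba²⁺] = (3.4×10⁻⁴)(350)/672 = 1.8×10⁻⁴ mol/L
[CO₃²⁻] = (4.3×10⁻⁶)(322)/672 = 2.1×10⁻⁶ mol/L
Q = [Ba²⁺][CO₃²⁻] = 3.6×10⁻¹⁰
Since Q (3.6×10⁻¹⁰) is less than Ksp (2.9×10⁻⁹), no BaCO₃ precipitates.

No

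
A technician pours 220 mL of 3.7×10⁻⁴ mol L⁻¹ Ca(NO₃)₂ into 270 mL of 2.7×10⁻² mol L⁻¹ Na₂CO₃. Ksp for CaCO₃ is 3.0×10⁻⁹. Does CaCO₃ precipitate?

Total volume after mixing = 220 + 270 = 490 mL.
[Ca²⁺] = (3.7×10⁻⁴)(220)/490 = 1.7×10⁻⁴ mol L⁻¹
[CO₃²⁻] = (2.7×10⁻²)(270)/490 = 1.5×10⁻² mol L⁻¹
Q = [Ca²⁺][CO₃²⁻] = 2.5×10⁻⁶
Q = 2.5×10⁻⁶ > Ksp = 3.0×10⁻⁹, so the solution is supersaturated and CaCO₃ precipitates.

Yes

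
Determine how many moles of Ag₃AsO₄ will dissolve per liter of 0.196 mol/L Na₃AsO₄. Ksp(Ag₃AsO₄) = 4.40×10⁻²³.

2.03×10⁻⁸ M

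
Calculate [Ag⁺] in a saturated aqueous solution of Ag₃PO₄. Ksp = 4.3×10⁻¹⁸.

Ag₃PO₄(s) ⇌ 3 Ag⁺(aq) + PO₄³⁻(aq)
Call the molar solubility s, so that [Ag⁺] = 3s and [PO₄³⁻] = s.
Ksp = [Ag⁺]^3[PO₄³⁻] = (3s)^3 · s = 27s^4 = 4.3×10⁻¹⁸
s = 2.0×10⁻⁵ mol/L
[Ag⁺] = 3s = 6.0×10⁻⁵ mol/L

6.0×10⁻⁵ M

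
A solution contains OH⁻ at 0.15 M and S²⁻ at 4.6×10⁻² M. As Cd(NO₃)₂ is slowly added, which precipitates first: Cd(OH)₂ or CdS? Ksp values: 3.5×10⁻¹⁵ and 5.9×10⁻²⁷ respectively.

Precipitation begins when Q = Ksp.
For Cd(OH)₂: [Cd²⁺] = (Ksp/[OH⁻]^2) = 1.6×10⁻¹³ M
For CdS: [Cd²⁺] = (Ksp/[S²⁻]) = 1.3×10⁻²⁵ M
The smaller threshold [Cd²⁺] is reached first, so CdS precipitates first.

CdS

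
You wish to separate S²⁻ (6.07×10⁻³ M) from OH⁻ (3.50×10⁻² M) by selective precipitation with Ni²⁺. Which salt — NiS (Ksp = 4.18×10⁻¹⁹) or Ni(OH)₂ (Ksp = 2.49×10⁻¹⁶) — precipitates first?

Each salt precipitates once Q = Ksp for that salt.
For NiS: [Ni²⁺] = (Ksp/[S²⁻]) = 6.89×10⁻¹⁷ M
For Ni(OH)₂: [Ni²⁺] = (Ksp/[OH⁻]^2) = 2.03×10⁻¹³ M
Since NiS needs less Ni²⁺ to reach saturation, it precipitates first.

NiS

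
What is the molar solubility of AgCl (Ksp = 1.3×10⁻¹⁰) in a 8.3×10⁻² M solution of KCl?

AgCl(s) ⇌ Ag⁺(aq) + Cl⁻(aq)
The solution already contains Cl⁻ at 8.3×10⁻² M. Let s be the molar solubility of AgCl.
[Cl⁻] ≈ 8.3×10⁻² M (common ion dominates); [Ag⁺] = s.
Ksp = [Ag⁺][Cl⁻] = s(8.3×10⁻²)
s = 1.3×10⁻¹⁰ / (8.3×10⁻²) = 1.6×10⁻⁹
s = 1.6×10⁻⁹ M

1.6×10⁻⁹ M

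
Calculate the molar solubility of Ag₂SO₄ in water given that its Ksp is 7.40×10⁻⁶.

1.23×10⁻² M

Ag₂SO₄(s) ⇌ 2 Ag⁺(aq) + SO₄²⁻(aq)
If s mol/L of Ag₂SO₄ dissolves, [Ag⁺] = 2s and [SO₄²⁻] = s.
Ksp = [Ag⁺]^2[SO₄²⁻] = (2s)^2 · s = 4s^3
4s^3 = 7.40×10⁻⁶  ⇒  s^3 = 1.85×10⁻⁶
s = 1.23×10⁻² mol L⁻¹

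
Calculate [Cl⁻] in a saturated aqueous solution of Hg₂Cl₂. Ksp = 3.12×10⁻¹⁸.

Hg₂Cl₂(s) ⇌ Hg₂²⁺(aq) + 2 Cl⁻(aq)
For each mole of Hg₂Cl₂ that dissolves per liter, [Hg₂²⁺] = s and [Cl⁻] = 2s; let s denote this solubility.
Ksp = [Hg₂²⁺][Cl⁻]^2 = s · (2s)^2 = 4s^3 = 3.12×10⁻¹⁸
s = 9.21×10⁻⁷ mol/L
[Cl⁻] = 2s = 1.84×10⁻⁶ mol/L

1.84×10⁻⁶ M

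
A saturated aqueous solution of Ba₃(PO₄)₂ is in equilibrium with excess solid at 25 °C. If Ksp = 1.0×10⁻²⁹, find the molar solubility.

6.2×10⁻⁷ M

Ba₃(PO₄)₂(s) ⇌ 3 Ba²⁺(aq) + 2 PO₄³⁻(aq)
With molar solubility s: [Ba²⁺] = 3s, [PO₄³⁻] = 2s.
Ksp = [Ba²⁺]^3[PO₄³⁻]^2 = (3s)^3 · (2s)^2 = 108s^5
108s^5 = 1.0×10⁻²⁹  ⇒  s^5 = 9.3×10⁻³²
Taking the 5th root, s = 6.2×10⁻⁷ mol/L.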